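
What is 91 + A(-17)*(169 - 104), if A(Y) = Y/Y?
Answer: 156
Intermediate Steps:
A(Y) = 1
91 + A(-17)*(169 - 104) = 91 + 1*(169 - 104) = 91 + 1*65 = 91 + 65 = 156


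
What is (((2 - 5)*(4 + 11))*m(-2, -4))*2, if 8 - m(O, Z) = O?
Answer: -900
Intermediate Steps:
m(O, Z) = 8 - O
(((2 - 5)*(4 + 11))*m(-2, -4))*2 = (((2 - 5)*(4 + 11))*(8 - 1*(-2)))*2 = ((-3*15)*(8 + 2))*2 = -45*10*2 = -450*2 = -900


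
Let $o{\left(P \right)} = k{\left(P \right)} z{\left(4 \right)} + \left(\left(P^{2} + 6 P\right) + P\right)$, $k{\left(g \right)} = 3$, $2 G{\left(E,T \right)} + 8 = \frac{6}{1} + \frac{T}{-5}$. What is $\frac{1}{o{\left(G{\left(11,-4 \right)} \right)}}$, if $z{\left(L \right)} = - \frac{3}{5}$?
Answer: $- \frac{25}{141} \approx -0.1773$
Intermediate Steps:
$z{\left(L \right)} = - \frac{3}{5}$ ($z{\left(L \right)} = \left(-3\right) \frac{1}{5} = - \frac{3}{5}$)
$G{\left(E,T \right)} = -1 - \frac{T}{10}$ ($G{\left(E,T \right)} = -4 + \frac{\frac{6}{1} + \frac{T}{-5}}{2} = -4 + \frac{6 \cdot 1 + T \left(- \frac{1}{5}\right)}{2} = -4 + \frac{6 - \frac{T}{5}}{2} = -4 - \left(-3 + \frac{T}{10}\right) = -1 - \frac{T}{10}$)
$o{\left(P \right)} = - \frac{9}{5} + P^{2} + 7 P$ ($o{\left(P \right)} = 3 \left(- \frac{3}{5}\right) + \left(\left(P^{2} + 6 P\right) + P\right) = - \frac{9}{5} + \left(P^{2} + 7 P\right) = - \frac{9}{5} + P^{2} + 7 P$)
$\frac{1}{o{\left(G{\left(11,-4 \right)} \right)}} = \frac{1}{- \frac{9}{5} + \left(-1 - - \frac{2}{5}\right)^{2} + 7 \left(-1 - - \frac{2}{5}\right)} = \frac{1}{- \frac{9}{5} + \left(-1 + \frac{2}{5}\right)^{2} + 7 \left(-1 + \frac{2}{5}\right)} = \frac{1}{- \frac{9}{5} + \left(- \frac{3}{5}\right)^{2} + 7 \left(- \frac{3}{5}\right)} = \frac{1}{- \frac{9}{5} + \frac{9}{25} - \frac{21}{5}} = \frac{1}{- \frac{141}{25}} = - \frac{25}{141}$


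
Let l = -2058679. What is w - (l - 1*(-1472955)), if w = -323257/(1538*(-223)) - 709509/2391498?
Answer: 40035335557877239/68351802921 ≈ 5.8573e+5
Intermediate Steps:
w = 44143777435/68351802921 (w = -323257/(-342974) - 709509*1/2391498 = -323257*(-1/342974) - 236503/797166 = 323257/342974 - 236503/797166 = 44143777435/68351802921 ≈ 0.64583)
w - (l - 1*(-1472955)) = 44143777435/68351802921 - (-2058679 - 1*(-1472955)) = 44143777435/68351802921 - (-2058679 + 1472955) = 44143777435/68351802921 - 1*(-585724) = 44143777435/68351802921 + 585724 = 40035335557877239/68351802921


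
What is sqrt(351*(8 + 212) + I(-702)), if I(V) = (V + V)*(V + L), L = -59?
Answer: 72*sqrt(221) ≈ 1070.4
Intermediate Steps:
I(V) = 2*V*(-59 + V) (I(V) = (V + V)*(V - 59) = (2*V)*(-59 + V) = 2*V*(-59 + V))
sqrt(351*(8 + 212) + I(-702)) = sqrt(351*(8 + 212) + 2*(-702)*(-59 - 702)) = sqrt(351*220 + 2*(-702)*(-761)) = sqrt(77220 + 1068444) = sqrt(1145664) = 72*sqrt(221)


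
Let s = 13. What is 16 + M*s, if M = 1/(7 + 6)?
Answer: 17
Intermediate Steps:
M = 1/13 ≈ 0.076923
16 + M*s = 16 + (1/13)*13 = 16 + 1 = 17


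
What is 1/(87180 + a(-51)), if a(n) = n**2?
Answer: 1/89781 ≈ 1.1138e-5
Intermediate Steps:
1/(87180 + a(-51)) = 1/(87180 + (-51)**2) = 1/(87180 + 2601) = 1/89781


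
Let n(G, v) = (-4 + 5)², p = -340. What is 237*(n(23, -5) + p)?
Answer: -80343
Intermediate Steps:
n(G, v) = 1 (n(G, v) = 1² = 1)
237*(n(23, -5) + p) = 237*(1 - 340) = 237*(-339) = -80343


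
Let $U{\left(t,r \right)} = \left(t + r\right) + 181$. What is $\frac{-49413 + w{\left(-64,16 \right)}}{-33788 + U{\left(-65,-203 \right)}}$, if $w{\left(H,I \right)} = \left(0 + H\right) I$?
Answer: $\frac{50437}{33875} \approx 1.4889$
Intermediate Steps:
$w{\left(H,I \right)} = H I$
$U{\left(t,r \right)} = 181 + r + t$ ($U{\left(t,r \right)} = \left(r + t\right) + 181 = 181 + r + t$)
$\frac{-49413 + w{\left(-64,16 \right)}}{-33788 + U{\left(-65,-203 \right)}} = \frac{-49413 - 1024}{-33788 - 87} = - \frac{50437}{-33875} = \left(-50437\right) \left(- \frac{1}{33875}\right) = \frac{50437}{33875}$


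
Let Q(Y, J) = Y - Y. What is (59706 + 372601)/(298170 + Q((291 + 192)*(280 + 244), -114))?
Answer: 432307/298170 ≈ 1.4499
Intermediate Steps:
Q(Y, J) = 0
(59706 + 372601)/(298170 + Q((291 + 192)*(280 + 244), -114)) = (59706 + 372601)/(298170 + 0) = 432307/298170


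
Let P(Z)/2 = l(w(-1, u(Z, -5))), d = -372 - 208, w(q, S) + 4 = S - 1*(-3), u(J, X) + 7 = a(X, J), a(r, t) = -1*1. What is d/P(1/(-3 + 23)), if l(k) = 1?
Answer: -290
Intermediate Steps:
a(r, t) = -1
u(J, X) = -8 (u(J, X) = -7 - 1 = -8)
w(q, S) = -1 + S (w(q, S) = -4 + (S - 1*(-3)) = -4 + (S + 3) = -4 + (3 + S) = -1 + S)
d = -580
P(Z) = 2 (P(Z) = 2*1 = 2)
d/P(1/(-3 + 23)) = -580/2 = -580*½ = -290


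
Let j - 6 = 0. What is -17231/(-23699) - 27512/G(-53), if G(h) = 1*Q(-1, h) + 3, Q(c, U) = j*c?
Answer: 652058581/71097 ≈ 9171.4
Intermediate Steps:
j = 6 (j = 6 + 0 = 6)
Q(c, U) = 6*c
G(h) = -3 (G(h) = 1*(6*(-1)) + 3 = 1*(-6) + 3 = -6 + 3 = -3)
-17231/(-23699) - 27512/G(-53) = -17231/(-23699) - 27512/(-3) = -17231*(-1/23699) - 27512*(-⅓) = 17231/23699 + 27512/3 = 652058581/71097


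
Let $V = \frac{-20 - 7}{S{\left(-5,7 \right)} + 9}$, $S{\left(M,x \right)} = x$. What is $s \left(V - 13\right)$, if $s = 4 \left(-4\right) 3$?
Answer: $705$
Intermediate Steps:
$s = -48$ ($s = \left(-16\right) 3 = -48$)
$V = - \frac{27}{16}$ ($V = \frac{-20 - 7}{7 + 9} = - \frac{27}{16} \approx -1.6875$)
$s \left(V - 13\right) = - 48 \left(- \frac{27}{16} - 13\right) = \left(-48\right) \left(- \frac{235}{16}\right) = 705$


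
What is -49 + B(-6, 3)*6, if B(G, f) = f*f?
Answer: 5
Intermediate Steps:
B(G, f) = f²
-49 + B(-6, 3)*6 = -49 + 3²*6 = -49 + 9*6 = -49 + 54 = 5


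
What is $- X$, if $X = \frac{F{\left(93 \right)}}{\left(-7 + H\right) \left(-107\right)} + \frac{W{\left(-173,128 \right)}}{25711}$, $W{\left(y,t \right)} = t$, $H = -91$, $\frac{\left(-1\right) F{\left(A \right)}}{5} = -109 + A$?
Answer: $- \frac{242792}{19257539} \approx -0.012608$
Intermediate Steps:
$F{\left(A \right)} = 545 - 5 A$ ($F{\left(A \right)} = - 5 \left(-109 + A\right) = 545 - 5 A$)
$X = \frac{242792}{19257539}$ ($X = \frac{545 - 465}{\left(-7 - 91\right) \left(-107\right)} + \frac{128}{25711} = \frac{545 - 465}{\left(-98\right) \left(-107\right)} + 128 \cdot \frac{1}{25711} = \frac{80}{10486} + \frac{128}{25711} = 80 \cdot \frac{1}{10486} + \frac{128}{25711} = \frac{40}{5243} + \frac{128}{25711} = \frac{242792}{19257539} \approx 0.012608$)
$- X = \left(-1\right) \frac{242792}{19257539} = - \frac{242792}{19257539}$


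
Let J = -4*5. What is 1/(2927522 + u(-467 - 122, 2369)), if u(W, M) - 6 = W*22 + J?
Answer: 1/2914550 ≈ 3.4311e-7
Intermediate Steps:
J = -20
u(W, M) = -14 + 22*W (u(W, M) = 6 + (W*22 - 20) = 6 + (22*W - 20) = 6 + (-20 + 22*W) = -14 + 22*W)
1/(2927522 + u(-467 - 122, 2369)) = 1/(2927522 + (-14 + 22*(-467 - 122))) = 1/(2927522 + (-14 + 22*(-589))) = 1/(2927522 + (-14 - 12958)) = 1/(2927522 - 12972) = 1/2914550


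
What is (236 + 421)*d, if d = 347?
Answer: 227979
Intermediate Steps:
(236 + 421)*d = (236 + 421)*347 = 657*347 = 227979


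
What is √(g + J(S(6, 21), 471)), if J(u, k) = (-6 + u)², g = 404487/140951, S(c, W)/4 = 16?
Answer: √66890221172101/140951 ≈ 58.025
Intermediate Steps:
S(c, W) = 64 (S(c, W) = 4*16 = 64)
g = 404487/140951 (g = 404487*(1/140951) = 404487/140951 ≈ 2.8697)
√(g + J(S(6, 21), 471)) = √(404487/140951 + (-6 + 64)²) = √(404487/140951 + 58²) = √(404487/140951 + 3364) = √(474563651/140951) = √66890221172101/140951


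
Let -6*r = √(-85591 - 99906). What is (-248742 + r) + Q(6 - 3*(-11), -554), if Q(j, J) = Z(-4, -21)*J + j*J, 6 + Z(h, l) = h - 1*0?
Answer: -264808 - I*√185497/6 ≈ -2.6481e+5 - 71.782*I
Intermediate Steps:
Z(h, l) = -6 + h (Z(h, l) = -6 + (h - 1*0) = -6 + (h + 0) = -6 + h)
r = -I*√185497/6 (r = -√(-85591 - 99906)/6 = -I*√185497/6 ≈ -71.782*I)
Q(j, J) = -10*J + J*j (Q(j, J) = (-6 - 4)*J + j*J = -10*J + J*j)
(-248742 + r) + Q(6 - 3*(-11), -554) = (-248742 - I*√185497/6) - 554*(-10 + (6 - 3*(-11))) = (-248742 - I*√185497/6) - 554*(-10 + (6 + 33)) = (-248742 - I*√185497/6) - 554*(-10 + 39) = (-248742 - I*√185497/6) - 554*29 = (-248742 - I*√185497/6) - 16066 = -264808 - I*√185497/6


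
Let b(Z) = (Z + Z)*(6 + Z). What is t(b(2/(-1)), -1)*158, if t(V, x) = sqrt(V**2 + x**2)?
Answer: 158*sqrt(257) ≈ 2532.9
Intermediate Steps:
b(Z) = 2*Z*(6 + Z) (b(Z) = (2*Z)*(6 + Z) = 2*Z*(6 + Z))
t(b(2/(-1)), -1)*158 = sqrt((2*(2/(-1))*(6 + 2/(-1)))**2 + (-1)**2)*158 = sqrt((2*(2*(-1))*(6 + 2*(-1)))**2 + 1)*158 = sqrt((2*(-2)*(6 - 2))**2 + 1)*158 = sqrt((2*(-2)*4)**2 + 1)*158 = sqrt((-16)**2 + 1)*158 = sqrt(256 + 1)*158 = sqrt(257)*158 = 158*sqrt(257)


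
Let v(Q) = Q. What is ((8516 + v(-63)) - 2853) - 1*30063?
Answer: -24463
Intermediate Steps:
((8516 + v(-63)) - 2853) - 1*30063 = ((8516 - 63) - 2853) - 1*30063 = (8453 - 2853) - 30063 = 5600 - 30063 = -24463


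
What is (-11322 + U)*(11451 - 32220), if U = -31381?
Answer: 886898607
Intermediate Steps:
(-11322 + U)*(11451 - 32220) = (-11322 - 31381)*(11451 - 32220) = -42703*(-20769) = 886898607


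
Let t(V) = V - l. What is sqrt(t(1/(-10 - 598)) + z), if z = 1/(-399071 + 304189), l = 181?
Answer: I*sqrt(9411901906090054)/7211032 ≈ 13.454*I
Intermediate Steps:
t(V) = -181 + V (t(V) = V - 1*181 = V - 181 = -181 + V)
z = -1/94882 (z = 1/(-94882) = -1/94882 ≈ -1.0539e-5)
sqrt(t(1/(-10 - 598)) + z) = sqrt((-181 + 1/(-10 - 598)) - 1/94882) = sqrt((-181 + 1/(-608)) - 1/94882) = sqrt((-181 - 1/608) - 1/94882) = sqrt(-110049/608 - 1/94882) = sqrt(-5220834913/28844128) = I*sqrt(9411901906090054)/7211032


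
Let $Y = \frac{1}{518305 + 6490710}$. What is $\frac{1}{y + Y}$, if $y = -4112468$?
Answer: $- \frac{7009015}{28824349899019} \approx -2.4316 \cdot 10^{-7}$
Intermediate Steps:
$Y = \frac{1}{7009015} \approx 1.4267 \cdot 10^{-7}$
$\frac{1}{y + Y} = \frac{1}{-4112468 + \frac{1}{7009015}} = \frac{1}{- \frac{28824349899019}{7009015}} = - \frac{7009015}{28824349899019}$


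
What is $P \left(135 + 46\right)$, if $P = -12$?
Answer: $-2172$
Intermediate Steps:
$P \left(135 + 46\right) = - 12 \left(135 + 46\right) = \left(-12\right) 181 = -2172$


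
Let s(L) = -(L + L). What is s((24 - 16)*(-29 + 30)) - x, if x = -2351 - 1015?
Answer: 3350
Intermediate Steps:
s(L) = -2*L
x = -3366
s((24 - 16)*(-29 + 30)) - x = -2*(24 - 16)*(-29 + 30) - 1*(-3366) = -16 + 3366 = 3350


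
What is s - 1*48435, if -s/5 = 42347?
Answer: -260170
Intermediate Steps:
s = -211735 (s = -5*42347 = -211735)
s - 1*48435 = -211735 - 1*48435 = -211735 - 48435 = -260170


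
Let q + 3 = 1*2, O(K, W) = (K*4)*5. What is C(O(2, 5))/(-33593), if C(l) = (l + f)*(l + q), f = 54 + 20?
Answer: -4446/33593 ≈ -0.13235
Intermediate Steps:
O(K, W) = 20*K (O(K, W) = (4*K)*5 = 20*K)
f = 74
q = -1 (q = -3 + 1*2 = -3 + 2 = -1)
C(l) = (-1 + l)*(74 + l) (C(l) = (l + 74)*(l - 1) = (74 + l)*(-1 + l) = (-1 + l)*(74 + l))
C(O(2, 5))/(-33593) = (-74 + (20*2)² + 73*(20*2))/(-33593) = (-74 + 40² + 73*40)*(-1/33593) = (-74 + 1600 + 2920)*(-1/33593) = 4446*(-1/33593) = -4446/33593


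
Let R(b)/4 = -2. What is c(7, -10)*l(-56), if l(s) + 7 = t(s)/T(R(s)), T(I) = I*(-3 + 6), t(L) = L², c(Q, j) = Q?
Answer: -2891/3 ≈ -963.67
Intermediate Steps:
R(b) = -8 (R(b) = 4*(-2) = -8)
T(I) = 3*I (T(I) = I*3 = 3*I)
l(s) = -7 - s²/24 (l(s) = -7 + s²/((3*(-8))) = -7 + s²/(-24) = -7 + s²*(-1/24) = -7 - s²/24)
c(7, -10)*l(-56) = 7*(-7 - 1/24*(-56)²) = 7*(-7 - 1/24*3136) = 7*(-7 - 392/3) = 7*(-413/3) = -2891/3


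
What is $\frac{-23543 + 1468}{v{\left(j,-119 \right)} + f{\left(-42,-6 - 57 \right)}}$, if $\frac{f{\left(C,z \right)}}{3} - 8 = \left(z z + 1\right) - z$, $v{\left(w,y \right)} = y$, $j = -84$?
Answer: $- \frac{22075}{12004} \approx -1.839$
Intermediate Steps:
$f{\left(C,z \right)} = 27 - 3 z + 3 z^{2}$ ($f{\left(C,z \right)} = 24 + 3 \left(\left(z z + 1\right) - z\right) = 24 + 3 \left(\left(z^{2} + 1\right) - z\right) = 24 + 3 \left(\left(1 + z^{2}\right) - z\right) = 24 + 3 \left(1 + z^{2} - z\right) = 24 + \left(3 - 3 z + 3 z^{2}\right) = 27 - 3 z + 3 z^{2}$)
$\frac{-23543 + 1468}{v{\left(j,-119 \right)} + f{\left(-42,-6 - 57 \right)}} = \frac{-23543 + 1468}{-119 + \left(27 - 3 \left(-6 - 57\right) + 3 \left(-6 - 57\right)^{2}\right)} = - \frac{22075}{-119 + \left(27 - 3 \left(-6 - 57\right) + 3 \left(-6 - 57\right)^{2}\right)} = - \frac{22075}{-119 + \left(27 - -189 + 3 \left(-63\right)^{2}\right)} = - \frac{22075}{-119 + \left(27 + 189 + 3 \cdot 3969\right)} = - \frac{22075}{-119 + \left(27 + 189 + 11907\right)} = - \frac{22075}{-119 + 12123} = - \frac{22075}{12004}$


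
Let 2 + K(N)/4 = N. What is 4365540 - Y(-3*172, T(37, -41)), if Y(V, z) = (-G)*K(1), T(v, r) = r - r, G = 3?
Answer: 4365528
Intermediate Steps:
T(v, r) = 0
K(N) = -8 + 4*N
Y(V, z) = 12 (Y(V, z) = (-1*3)*(-8 + 4*1) = -3*(-8 + 4) = -3*(-4) = 12)
4365540 - Y(-3*172, T(37, -41)) = 4365540 - 1*12 = 4365540 - 12 = 4365528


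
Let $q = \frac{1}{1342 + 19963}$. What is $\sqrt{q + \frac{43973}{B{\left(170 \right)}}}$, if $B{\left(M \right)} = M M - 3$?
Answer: $\frac{\sqrt{576786818081392270}}{615650585} \approx 1.2336$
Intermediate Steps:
$B{\left(M \right)} = -3 + M^{2}$ ($B{\left(M \right)} = M^{2} - 3 = -3 + M^{2}$)
$q = \frac{1}{21305} \approx 4.6937 \cdot 10^{-5}$
$\sqrt{q + \frac{43973}{B{\left(170 \right)}}} = \sqrt{\frac{1}{21305} + \frac{43973}{-3 + 170^{2}}} = \sqrt{\frac{1}{21305} + \frac{43973}{-3 + 28900}} = \sqrt{\frac{1}{21305} + \frac{43973}{28897}} = \sqrt{\frac{936873662}{615650585}} = \frac{\sqrt{576786818081392270}}{615650585}$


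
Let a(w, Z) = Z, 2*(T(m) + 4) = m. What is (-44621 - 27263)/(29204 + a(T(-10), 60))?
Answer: -17971/7316 ≈ -2.4564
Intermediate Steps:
T(m) = -4 + m/2
(-44621 - 27263)/(29204 + a(T(-10), 60)) = (-44621 - 27263)/(29204 + 60) = -71884/29264 = -71884*1/29264 = -17971/7316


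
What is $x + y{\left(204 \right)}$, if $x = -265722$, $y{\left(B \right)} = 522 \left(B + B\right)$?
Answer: $-52746$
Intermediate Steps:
$y{\left(B \right)} = 1044 B$ ($y{\left(B \right)} = 522 \cdot 2 B = 1044 B$)
$x + y{\left(204 \right)} = -265722 + 1044 \cdot 204 = -265722 + 212976 = -52746$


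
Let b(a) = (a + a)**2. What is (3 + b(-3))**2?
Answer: 1521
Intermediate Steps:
b(a) = 4*a**2 (b(a) = (2*a)**2 = 4*a**2)
(3 + b(-3))**2 = (3 + 4*(-3)**2)**2 = (3 + 4*9)**2 = (3 + 36)**2 = 39**2 = 1521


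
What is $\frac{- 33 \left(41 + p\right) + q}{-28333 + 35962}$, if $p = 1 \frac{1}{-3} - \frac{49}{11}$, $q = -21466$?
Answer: $- \frac{22661}{7629} \approx -2.9704$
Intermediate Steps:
$p = - \frac{158}{33}$ ($p = 1 \left(- \frac{1}{3}\right) - \frac{49}{11} = - \frac{1}{3} - \frac{49}{11} = - \frac{158}{33} \approx -4.7879$)
$\frac{- 33 \left(41 + p\right) + q}{-28333 + 35962} = \frac{- 33 \left(41 - \frac{158}{33}\right) - 21466}{-28333 + 35962} = \frac{\left(-33\right) \frac{1195}{33} - 21466}{7629} = \left(-1195 - 21466\right) \frac{1}{7629} = \left(-22661\right) \frac{1}{7629} = - \frac{22661}{7629}$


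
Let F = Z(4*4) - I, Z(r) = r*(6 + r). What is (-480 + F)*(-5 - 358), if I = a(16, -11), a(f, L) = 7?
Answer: 49005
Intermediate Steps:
I = 7
F = 345 (F = (4*4)*(6 + 4*4) - 1*7 = 16*(6 + 16) - 7 = 16*22 - 7 = 352 - 7 = 345)
(-480 + F)*(-5 - 358) = (-480 + 345)*(-5 - 358) = -135*(-363) = 49005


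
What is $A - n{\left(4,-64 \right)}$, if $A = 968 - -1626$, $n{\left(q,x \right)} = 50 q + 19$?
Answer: $2375$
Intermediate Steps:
$n{\left(q,x \right)} = 19 + 50 q$
$A = 2594$ ($A = 968 + 1626 = 2594$)
$A - n{\left(4,-64 \right)} = 2594 - \left(19 + 50 \cdot 4\right) = 2594 - \left(19 + 200\right) = 2594 - 219 = 2375$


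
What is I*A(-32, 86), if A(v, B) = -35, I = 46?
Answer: -1610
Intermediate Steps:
I*A(-32, 86) = 46*(-35) = -1610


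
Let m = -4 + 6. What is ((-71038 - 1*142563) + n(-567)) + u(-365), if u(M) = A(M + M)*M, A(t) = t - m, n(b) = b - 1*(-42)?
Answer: 53054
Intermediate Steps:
m = 2
n(b) = 42 + b (n(b) = b + 42 = 42 + b)
A(t) = -2 + t (A(t) = t - 1*2 = t - 2 = -2 + t)
u(M) = M*(-2 + 2*M) (u(M) = (-2 + (M + M))*M = (-2 + 2*M)*M = M*(-2 + 2*M))
((-71038 - 1*142563) + n(-567)) + u(-365) = ((-71038 - 1*142563) + (42 - 567)) + 2*(-365)*(-1 - 365) = ((-71038 - 142563) - 525) + 2*(-365)*(-366) = (-213601 - 525) + 267180 = -214126 + 267180 = 53054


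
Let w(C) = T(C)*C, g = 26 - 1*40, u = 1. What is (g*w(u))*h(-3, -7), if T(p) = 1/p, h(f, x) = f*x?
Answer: -294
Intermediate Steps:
g = -14 (g = 26 - 40 = -14)
w(C) = 1 (w(C) = C/C = 1)
(g*w(u))*h(-3, -7) = (-14*1)*(-3*(-7)) = -14*21 = -294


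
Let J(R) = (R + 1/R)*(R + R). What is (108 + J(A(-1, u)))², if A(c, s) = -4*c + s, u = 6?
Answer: 96100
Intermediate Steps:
A(c, s) = s - 4*c
J(R) = 2*R*(R + 1/R) (J(R) = (R + 1/R)*(2*R) = 2*R*(R + 1/R))
(108 + J(A(-1, u)))² = (108 + (2 + 2*(6 - 4*(-1))²))² = (108 + (2 + 2*(6 + 4)²))² = (108 + (2 + 2*10²))² = (108 + (2 + 2*100))² = (108 + (2 + 200))² = (108 + 202)² = 310² = 96100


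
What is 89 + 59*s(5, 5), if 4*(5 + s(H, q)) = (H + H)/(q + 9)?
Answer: -5473/28 ≈ -195.46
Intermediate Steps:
s(H, q) = -5 + H/(2*(9 + q)) (s(H, q) = -5 + ((H + H)/(q + 9))/4 = -5 + ((2*H)/(9 + q))/4 = -5 + (2*H/(9 + q))/4 = -5 + H/(2*(9 + q)))
89 + 59*s(5, 5) = 89 + 59*((-90 + 5 - 10*5)/(2*(9 + 5))) = 89 + 59*((1/2)*(-90 + 5 - 50)/14) = 89 + 59*((1/2)*(1/14)*(-135)) = 89 + 59*(-135/28) = 89 - 7965/28 = -5473/28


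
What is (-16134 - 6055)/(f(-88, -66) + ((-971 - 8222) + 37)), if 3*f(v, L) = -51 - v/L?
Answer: 199701/82561 ≈ 2.4188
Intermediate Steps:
f(v, L) = -17 - v/(3*L) (f(v, L) = (-51 - v/L)/3 = -17 - v/(3*L))
(-16134 - 6055)/(f(-88, -66) + ((-971 - 8222) + 37)) = (-16134 - 6055)/((-17 - ⅓*(-88)/(-66)) + ((-971 - 8222) + 37)) = -22189/((-17 - ⅓*(-88)*(-1/66)) + (-9193 + 37)) = -22189/((-17 - 4/9) - 9156) = -22189/(-157/9 - 9156) = -22189/(-82561/9) = -22189*(-9/82561) = 199701/82561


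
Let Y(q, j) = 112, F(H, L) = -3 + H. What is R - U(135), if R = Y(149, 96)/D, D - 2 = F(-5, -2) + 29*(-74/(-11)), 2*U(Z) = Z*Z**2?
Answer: -79962149/65 ≈ -1.2302e+6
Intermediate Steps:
U(Z) = Z**3/2 (U(Z) = (Z*Z**2)/2 = Z**3/2)
D = 2080/11 (D = 2 + ((-3 - 5) + 29*(-74/(-11))) = 2 + (-8 + 29*(-74*(-1/11))) = 2 + (-8 + 29*(74/11)) = 2 + (-8 + 2146/11) = 2 + 2058/11 = 2080/11 ≈ 189.09)
R = 77/130 (R = 112/(2080/11) = 112*(11/2080) = 77/130 ≈ 0.59231)
R - U(135) = 77/130 - 135**3/2 = 77/130 - 2460375/2 = -79962149/65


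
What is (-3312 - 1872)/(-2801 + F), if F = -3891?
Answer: 1296/1673 ≈ 0.77466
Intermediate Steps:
(-3312 - 1872)/(-2801 + F) = (-3312 - 1872)/(-2801 - 3891) = -5184/(-6692) = -5184*(-1/6692) = 1296/1673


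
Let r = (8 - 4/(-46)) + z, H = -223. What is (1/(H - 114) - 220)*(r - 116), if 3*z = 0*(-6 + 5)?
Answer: 184017962/7751 ≈ 23741.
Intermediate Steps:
z = 0 (z = (0*(-6 + 5))/3 = (0*(-1))/3 = (⅓)*0 = 0)
r = 186/23 (r = (8 - 4/(-46)) + 0 = (8 - 4*(-1/46)) + 0 = (8 + 2/23) + 0 = 186/23 + 0 = 186/23 ≈ 8.0870)
(1/(H - 114) - 220)*(r - 116) = (1/(-223 - 114) - 220)*(186/23 - 116) = (1/(-337) - 220)*(-2482/23) = (-1/337 - 220)*(-2482/23) = -74141/337*(-2482/23) = 184017962/7751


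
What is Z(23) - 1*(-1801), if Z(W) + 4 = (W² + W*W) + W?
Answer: 2878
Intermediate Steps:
Z(W) = -4 + W + 2*W² (Z(W) = -4 + ((W² + W*W) + W) = -4 + ((W² + W²) + W) = -4 + (2*W² + W) = -4 + (W + 2*W²) = -4 + W + 2*W²)
Z(23) - 1*(-1801) = (-4 + 23 + 2*23²) - 1*(-1801) = (-4 + 23 + 2*529) + 1801 = (-4 + 23 + 1058) + 1801 = 1077 + 1801 = 2878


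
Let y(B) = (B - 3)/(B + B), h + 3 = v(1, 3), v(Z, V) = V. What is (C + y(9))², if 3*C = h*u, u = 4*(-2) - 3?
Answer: ⅑ ≈ 0.11111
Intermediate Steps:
h = 0 (h = -3 + 3 = 0)
y(B) = (-3 + B)/(2*B) (y(B) = (-3 + B)/((2*B)) = (-3 + B)*(1/(2*B)) = (-3 + B)/(2*B))
u = -11 (u = -8 - 3 = -11)
C = 0 (C = (0*(-11))/3 = (⅓)*0 = 0)
(C + y(9))² = (0 + (½)*(-3 + 9)/9)² = (0 + (½)*(⅑)*6)² = (0 + ⅓)² = (⅓)² = ⅑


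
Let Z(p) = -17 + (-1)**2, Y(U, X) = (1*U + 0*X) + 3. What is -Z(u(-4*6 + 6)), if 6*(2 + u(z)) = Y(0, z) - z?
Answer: 16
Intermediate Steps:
Y(U, X) = 3 + U (Y(U, X) = (U + 0) + 3 = U + 3 = 3 + U)
u(z) = -3/2 - z/6 (u(z) = -2 + ((3 + 0) - z)/6 = -2 + (3 - z)/6 = -2 + (1/2 - z/6) = -3/2 - z/6)
Z(p) = -16 (Z(p) = -17 + 1 = -16)
-Z(u(-4*6 + 6)) = -1*(-16) = 16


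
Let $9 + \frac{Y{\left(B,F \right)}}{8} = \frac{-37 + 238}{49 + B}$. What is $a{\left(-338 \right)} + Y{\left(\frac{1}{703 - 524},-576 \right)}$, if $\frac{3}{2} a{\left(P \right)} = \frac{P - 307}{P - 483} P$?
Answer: $- \frac{129761906}{600151} \approx -216.22$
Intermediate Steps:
$a{\left(P \right)} = \frac{2 P \left(-307 + P\right)}{3 \left(-483 + P\right)}$ ($a{\left(P \right)} = \frac{2 \frac{P - 307}{P - 483} P}{3} = \frac{2 \frac{-307 + P}{-483 + P} P}{3} = \frac{2 \frac{P \left(-307 + P\right)}{-483 + P}}{3} = \frac{2 P \left(-307 + P\right)}{3 \left(-483 + P\right)}$)
$Y{\left(B,F \right)} = -72 + \frac{1608}{49 + B}$ ($Y{\left(B,F \right)} = -72 + 8 \frac{-37 + 238}{49 + B} = -72 + 8 \frac{201}{49 + B} = -72 + \frac{1608}{49 + B}$)
$a{\left(-338 \right)} + Y{\left(\frac{1}{703 - 524},-576 \right)} = \frac{2}{3} \left(-338\right) \frac{1}{-483 - 338} \left(-307 - 338\right) + \frac{24 \left(-80 - \frac{3}{703 - 524}\right)}{49 + \frac{1}{703 - 524}} = \frac{2}{3} \left(-338\right) \frac{1}{-821} \left(-645\right) + \frac{24 \left(-80 - \frac{3}{179}\right)}{49 + \frac{1}{179}} = \frac{2}{3} \left(-338\right) \left(- \frac{1}{821}\right) \left(-645\right) + \frac{24 \left(-80 - \frac{3}{179}\right)}{49 + \frac{1}{179}} = - \frac{145340}{821} + \frac{24 \left(-80 - \frac{3}{179}\right)}{\frac{8772}{179}} = - \frac{145340}{821} + 24 \cdot \frac{179}{8772} \left(- \frac{14323}{179}\right) = - \frac{145340}{821} - \frac{28646}{731} = - \frac{129761906}{600151}$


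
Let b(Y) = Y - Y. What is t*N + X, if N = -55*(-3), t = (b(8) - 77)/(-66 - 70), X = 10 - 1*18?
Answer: 11617/136 ≈ 85.419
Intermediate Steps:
b(Y) = 0
X = -8 (X = 10 - 18 = -8)
t = 77/136 (t = (0 - 77)/(-66 - 70) = -77/(-136) = -77*(-1/136) = 77/136 ≈ 0.56618)
N = 165 (N = -11*(-15) = 165)
t*N + X = (77/136)*165 - 8 = 12705/136 - 8 = 11617/136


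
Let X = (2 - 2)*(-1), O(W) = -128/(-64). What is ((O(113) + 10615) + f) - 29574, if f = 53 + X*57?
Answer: -18904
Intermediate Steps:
O(W) = 2 (O(W) = -128*(-1/64) = 2)
X = 0 (X = 0*(-1) = 0)
f = 53 (f = 53 + 0*57 = 53 + 0 = 53)
((O(113) + 10615) + f) - 29574 = ((2 + 10615) + 53) - 29574 = (10617 + 53) - 29574 = 10670 - 29574 = -18904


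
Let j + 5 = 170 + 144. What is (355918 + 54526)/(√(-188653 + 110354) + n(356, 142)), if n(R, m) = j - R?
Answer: -4822717/20127 - 102611*I*√78299/20127 ≈ -239.61 - 1426.6*I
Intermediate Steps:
j = 309 (j = -5 + (170 + 144) = -5 + 314 = 309)
n(R, m) = 309 - R
(355918 + 54526)/(√(-188653 + 110354) + n(356, 142)) = (355918 + 54526)/(√(-188653 + 110354) + (309 - 1*356)) = 410444/(√(-78299) + (309 - 356)) = 410444/(I*√78299 - 47) = 410444/(-47 + I*√78299)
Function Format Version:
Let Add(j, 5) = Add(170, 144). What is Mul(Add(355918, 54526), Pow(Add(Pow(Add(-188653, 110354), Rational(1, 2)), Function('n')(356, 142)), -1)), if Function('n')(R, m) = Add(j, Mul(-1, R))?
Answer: Add(Rational(-4822717, 20127), Mul(Rational(-102611, 20127), I, Pow(78299, Rational(1, 2)))) ≈ Add(-239.61, Mul(-1426.6, I))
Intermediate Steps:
j = 309 (j = Add(-5, Add(170, 144)) = Add(-5, 314) = 309)
Function('n')(R, m) = Add(309, Mul(-1, R))
Mul(Add(355918, 54526), Pow(Add(Pow(Add(-188653, 110354), Rational(1, 2)), Function('n')(356, 142)), -1)) = Mul(Add(355918, 54526), Pow(Add(Pow(Add(-188653, 110354), Rational(1, 2)), Add(309, Mul(-1, 356))), -1)) = Mul(410444, Pow(Add(Pow(-78299, Rational(1, 2)), Add(309, -356)), -1)) = Mul(410444, Pow(Add(Mul(I, Pow(78299, Rational(1, 2))), -47), -1)) = Mul(410444, Pow(Add(-47, Mul(I, Pow(78299, Rational(1, 2)))), -1))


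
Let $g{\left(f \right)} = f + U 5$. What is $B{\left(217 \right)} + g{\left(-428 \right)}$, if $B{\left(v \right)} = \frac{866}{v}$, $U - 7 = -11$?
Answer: $- \frac{96350}{217} \approx -444.01$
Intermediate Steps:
$U = -4$ ($U = 7 - 11 = -4$)
$g{\left(f \right)} = -20 + f$ ($g{\left(f \right)} = f - 20 = -20 + f$)
$B{\left(217 \right)} + g{\left(-428 \right)} = \frac{866}{217} - 448 = - \frac{96350}{217}$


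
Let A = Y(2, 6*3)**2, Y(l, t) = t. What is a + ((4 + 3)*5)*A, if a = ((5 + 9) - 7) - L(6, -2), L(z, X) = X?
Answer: 11349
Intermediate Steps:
A = 324 (A = (6*3)**2 = 18**2 = 324)
a = 9 (a = ((5 + 9) - 7) - 1*(-2) = (14 - 7) + 2 = 7 + 2 = 9)
a + ((4 + 3)*5)*A = 9 + ((4 + 3)*5)*324 = 9 + (7*5)*324 = 9 + 35*324 = 9 + 11340 = 11349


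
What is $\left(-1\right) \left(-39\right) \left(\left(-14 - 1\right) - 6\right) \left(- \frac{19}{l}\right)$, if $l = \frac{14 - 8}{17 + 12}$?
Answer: $\frac{150423}{2} \approx 75212.0$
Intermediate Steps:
$l = \frac{6}{29}$ ($l = \frac{14 - 8}{29} = 6 \cdot \frac{1}{29} = \frac{6}{29} \approx 0.2069$)
$\left(-1\right) \left(-39\right) \left(\left(-14 - 1\right) - 6\right) \left(- \frac{19}{l}\right) = \left(-1\right) \left(-39\right) \left(\left(-14 - 1\right) - 6\right) \left(- \frac{19}{\frac{6}{29}}\right) = 39 \left(-15 - 6\right) \left(\left(-19\right) \frac{29}{6}\right) = 39 \left(-21\right) \left(- \frac{551}{6}\right) = \left(-819\right) \left(- \frac{551}{6}\right) = \frac{150423}{2}$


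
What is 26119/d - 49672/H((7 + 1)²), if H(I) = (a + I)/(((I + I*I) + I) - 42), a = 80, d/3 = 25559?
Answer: -36870322696/25559 ≈ -1.4426e+6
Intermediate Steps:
d = 76677 (d = 3*25559 = 76677)
H(I) = (80 + I)/(-42 + I² + 2*I) (H(I) = (80 + I)/(((I + I*I) + I) - 42) = (80 + I)/(((I + I²) + I) - 42) = (80 + I)/((I² + 2*I) - 42) = (80 + I)/(-42 + I² + 2*I))
26119/d - 49672/H((7 + 1)²) = 26119/76677 - 49672*(-42 + ((7 + 1)²)² + 2*(7 + 1)²)/(80 + (7 + 1)²) = 26119*(1/76677) - 49672*(-42 + (8²)² + 2*8²)/(80 + 8²) = 26119/76677 - 49672*(-42 + 64² + 2*64)/(80 + 64) = 26119/76677 - 49672/(144/(-42 + 4096 + 128)) = 26119/76677 - 49672/(144/4182) = 26119/76677 - 49672/((1/4182)*144) = 26119/76677 - 49672/24/697 = 26119/76677 - 49672*697/24 = 26119/76677 - 4327673/3 = -36870322696/25559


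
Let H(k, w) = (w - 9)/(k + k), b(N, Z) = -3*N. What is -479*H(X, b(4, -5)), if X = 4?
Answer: 10059/8 ≈ 1257.4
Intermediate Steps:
H(k, w) = (-9 + w)/(2*k) (H(k, w) = (-9 + w)/((2*k)) = (-9 + w)*(1/(2*k)) = (-9 + w)/(2*k))
-479*H(X, b(4, -5)) = -479*(-9 - 3*4)/(2*4) = -479*(-9 - 12)/(2*4) = -479*(-21)/(2*4) = -479*(-21/8) = 10059/8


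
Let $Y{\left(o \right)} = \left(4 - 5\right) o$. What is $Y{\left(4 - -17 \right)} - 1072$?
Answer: $-1093$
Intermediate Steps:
$Y{\left(o \right)} = - o$
$Y{\left(4 - -17 \right)} - 1072 = - (4 - -17) - 1072 = - (4 + 17) - 1072 = \left(-1\right) 21 - 1072 = -21 - 1072 = -1093$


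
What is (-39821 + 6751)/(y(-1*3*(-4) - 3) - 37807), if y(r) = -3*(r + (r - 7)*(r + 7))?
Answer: 3307/3793 ≈ 0.87187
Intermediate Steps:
y(r) = -3*r - 3*(-7 + r)*(7 + r) (y(r) = -3*(r + (-7 + r)*(7 + r)) = -3*r - 3*(-7 + r)*(7 + r))
(-39821 + 6751)/(y(-1*3*(-4) - 3) - 37807) = (-39821 + 6751)/((147 - 3*(-1*3*(-4) - 3) - 3*(-1*3*(-4) - 3)**2) - 37807) = -33070/((147 - 3*(-3*(-4) - 3) - 3*(-3*(-4) - 3)**2) - 37807) = -33070/((147 - 3*(12 - 3) - 3*(12 - 3)**2) - 37807) = -33070/((147 - 3*9 - 3*9**2) - 37807) = -33070/((147 - 27 - 3*81) - 37807) = -33070/((147 - 27 - 243) - 37807) = -33070/(-123 - 37807) = -33070/(-37930) = -33070*(-1/37930) = 3307/3793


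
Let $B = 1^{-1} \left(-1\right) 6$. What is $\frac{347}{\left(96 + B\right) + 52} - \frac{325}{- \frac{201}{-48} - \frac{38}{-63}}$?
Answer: $- \frac{44843537}{685718} \approx -65.396$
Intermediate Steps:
$B = -6$ ($B = 1 \left(-1\right) 6 = \left(-1\right) 6 = -6$)
$\frac{347}{\left(96 + B\right) + 52} - \frac{325}{- \frac{201}{-48} - \frac{38}{-63}} = \frac{347}{\left(96 - 6\right) + 52} - \frac{325}{- \frac{201}{-48} - \frac{38}{-63}} = \frac{347}{90 + 52} - \frac{325}{\left(-201\right) \left(- \frac{1}{48}\right) - - \frac{38}{63}} = \frac{347}{142} - \frac{325}{\frac{67}{16} + \frac{38}{63}} = 347 \cdot \frac{1}{142} - \frac{325}{\frac{4829}{1008}} = \frac{347}{142} - \frac{327600}{4829} = - \frac{44843537}{685718}$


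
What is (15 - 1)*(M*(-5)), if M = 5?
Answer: -350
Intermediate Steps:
(15 - 1)*(M*(-5)) = (15 - 1)*(5*(-5)) = 14*(-25) = -350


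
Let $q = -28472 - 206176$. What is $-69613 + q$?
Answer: $-304261$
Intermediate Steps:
$q = -234648$ ($q = -28472 - 206176 = -234648$)
$-69613 + q = -69613 - 234648 = -304261$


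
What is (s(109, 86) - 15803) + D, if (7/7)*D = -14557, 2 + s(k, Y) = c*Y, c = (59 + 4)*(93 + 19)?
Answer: 576454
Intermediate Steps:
c = 7056 (c = 63*112 = 7056)
s(k, Y) = -2 + 7056*Y
D = -14557
(s(109, 86) - 15803) + D = ((-2 + 7056*86) - 15803) - 14557 = ((-2 + 606816) - 15803) - 14557 = (606814 - 15803) - 14557 = 591011 - 14557 = 576454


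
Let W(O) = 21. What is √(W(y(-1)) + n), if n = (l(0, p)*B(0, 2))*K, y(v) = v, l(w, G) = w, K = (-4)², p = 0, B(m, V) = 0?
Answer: √21 ≈ 4.5826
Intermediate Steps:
K = 16
n = 0 (n = (0*0)*16 = 0*16 = 0)
√(W(y(-1)) + n) = √(21 + 0) = √21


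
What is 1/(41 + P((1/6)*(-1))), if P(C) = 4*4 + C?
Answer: 6/341 ≈ 0.017595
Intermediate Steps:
P(C) = 16 + C
1/(41 + P((1/6)*(-1))) = 1/(41 + (16 + (1/6)*(-1))) = 1/(41 + (16 + (1*(⅙))*(-1))) = 1/(41 + (16 + (⅙)*(-1))) = 1/(41 + (16 - ⅙)) = 1/(41 + 95/6) = 1/(341/6) = 6/341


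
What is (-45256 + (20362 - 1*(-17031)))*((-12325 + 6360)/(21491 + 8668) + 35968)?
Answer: -2843137474087/10053 ≈ -2.8281e+8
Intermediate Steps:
(-45256 + (20362 - 1*(-17031)))*((-12325 + 6360)/(21491 + 8668) + 35968) = (-45256 + (20362 + 17031))*(-5965/30159 + 35968) = (-45256 + 37393)*(-5965*1/30159 + 35968) = -7863*(-5965/30159 + 35968) = -7863*1084752947/30159 = -2843137474087/10053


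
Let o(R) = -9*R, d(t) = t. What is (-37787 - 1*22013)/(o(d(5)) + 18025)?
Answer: -2990/899 ≈ -3.3259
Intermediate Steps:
(-37787 - 1*22013)/(o(d(5)) + 18025) = (-37787 - 1*22013)/(-9*5 + 18025) = (-37787 - 22013)/(-45 + 18025) = -59800/17980 = -59800*1/17980 = -2990/899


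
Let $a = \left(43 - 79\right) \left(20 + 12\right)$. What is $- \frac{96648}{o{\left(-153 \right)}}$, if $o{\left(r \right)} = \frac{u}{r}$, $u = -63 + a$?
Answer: $- \frac{547672}{45} \approx -12170.0$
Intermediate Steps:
$a = -1152$ ($a = \left(-36\right) 32 = -1152$)
$u = -1215$ ($u = -63 - 1152 = -1215$)
$o{\left(r \right)} = - \frac{1215}{r}$
$- \frac{96648}{o{\left(-153 \right)}} = - \frac{96648}{\left(-1215\right) \frac{1}{-153}} = - \frac{96648}{\left(-1215\right) \left(- \frac{1}{153}\right)} = - \frac{96648}{\frac{135}{17}} = \left(-96648\right) \frac{17}{135} = - \frac{547672}{45}$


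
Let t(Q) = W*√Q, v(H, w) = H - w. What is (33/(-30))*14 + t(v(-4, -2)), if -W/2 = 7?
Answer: -77/5 - 14*I*√2 ≈ -15.4 - 19.799*I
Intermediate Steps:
W = -14 (W = -2*7 = -14)
t(Q) = -14*√Q
(33/(-30))*14 + t(v(-4, -2)) = (33/(-30))*14 - 14*√(-4 - 1*(-2)) = (33*(-1/30))*14 - 14*√(-4 + 2) = -11/10*14 - 14*I*√2 = -77/5 - 14*I*√2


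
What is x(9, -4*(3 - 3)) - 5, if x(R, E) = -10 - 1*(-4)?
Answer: -11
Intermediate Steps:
x(R, E) = -6 (x(R, E) = -10 + 4 = -6)
x(9, -4*(3 - 3)) - 5 = -6 - 5 = -11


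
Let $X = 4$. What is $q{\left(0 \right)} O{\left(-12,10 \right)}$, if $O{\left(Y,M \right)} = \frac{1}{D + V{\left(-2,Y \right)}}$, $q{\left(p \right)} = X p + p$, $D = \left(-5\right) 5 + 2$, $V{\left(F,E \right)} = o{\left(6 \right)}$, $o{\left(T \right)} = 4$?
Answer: $0$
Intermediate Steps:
$V{\left(F,E \right)} = 4$
$D = -23$ ($D = -25 + 2 = -23$)
$q{\left(p \right)} = 5 p$ ($q{\left(p \right)} = 4 p + p = 5 p$)
$O{\left(Y,M \right)} = - \frac{1}{19}$ ($O{\left(Y,M \right)} = \frac{1}{-23 + 4} = \frac{1}{-19} = - \frac{1}{19}$)
$q{\left(0 \right)} O{\left(-12,10 \right)} = 5 \cdot 0 \left(- \frac{1}{19}\right) = 0 \left(- \frac{1}{19}\right) = 0$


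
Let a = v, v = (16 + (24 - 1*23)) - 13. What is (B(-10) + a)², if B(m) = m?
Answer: 36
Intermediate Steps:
v = 4 (v = (16 + (24 - 23)) - 13 = (16 + 1) - 13 = 17 - 13 = 4)
a = 4
(B(-10) + a)² = (-10 + 4)² = (-6)² = 36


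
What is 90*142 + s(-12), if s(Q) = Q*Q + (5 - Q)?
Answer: 12941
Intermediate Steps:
s(Q) = 5 + Q² - Q (s(Q) = Q² + (5 - Q) = 5 + Q² - Q)
90*142 + s(-12) = 90*142 + (5 + (-12)² - 1*(-12)) = 12780 + (5 + 144 + 12) = 12780 + 161 = 12941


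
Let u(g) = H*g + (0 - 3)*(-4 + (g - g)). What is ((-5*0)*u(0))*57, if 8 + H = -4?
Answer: 0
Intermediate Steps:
H = -12 (H = -8 - 4 = -12)
u(g) = 12 - 12*g (u(g) = -12*g + (0 - 3)*(-4 + (g - g)) = -12*g - 3*(-4 + 0) = -12*g - 3*(-4) = -12*g + 12 = 12 - 12*g)
((-5*0)*u(0))*57 = ((-5*0)*(12 - 12*0))*57 = (0*(12 + 0))*57 = (0*12)*57 = 0*57 = 0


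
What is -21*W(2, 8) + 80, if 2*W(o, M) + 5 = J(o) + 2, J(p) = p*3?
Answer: 97/2 ≈ 48.500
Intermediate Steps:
J(p) = 3*p
W(o, M) = -3/2 + 3*o/2 (W(o, M) = -5/2 + (3*o + 2)/2 = -5/2 + (2 + 3*o)/2 = -5/2 + (1 + 3*o/2) = -3/2 + 3*o/2)
-21*W(2, 8) + 80 = -21*(-3/2 + (3/2)*2) + 80 = -21*(-3/2 + 3) + 80 = -21*3/2 + 80 = -63/2 + 80 = 97/2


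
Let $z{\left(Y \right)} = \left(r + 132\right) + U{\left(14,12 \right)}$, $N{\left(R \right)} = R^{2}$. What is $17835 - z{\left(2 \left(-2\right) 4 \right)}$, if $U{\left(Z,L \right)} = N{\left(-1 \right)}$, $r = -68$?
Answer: $17770$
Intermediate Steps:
$U{\left(Z,L \right)} = 1$ ($U{\left(Z,L \right)} = \left(-1\right)^{2} = 1$)
$z{\left(Y \right)} = 65$ ($z{\left(Y \right)} = \left(-68 + 132\right) + 1 = 64 + 1 = 65$)
$17835 - z{\left(2 \left(-2\right) 4 \right)} = 17835 - 65 = 17770$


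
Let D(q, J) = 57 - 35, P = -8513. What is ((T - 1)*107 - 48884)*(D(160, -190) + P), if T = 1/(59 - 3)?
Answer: 3327730857/8 ≈ 4.1597e+8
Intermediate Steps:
D(q, J) = 22
T = 1/56 ≈ 0.017857
((T - 1)*107 - 48884)*(D(160, -190) + P) = ((1/56 - 1)*107 - 48884)*(22 - 8513) = (-55/56*107 - 48884)*(-8491) = (-5885/56 - 48884)*(-8491) = -2743389/56*(-8491) = 3327730857/8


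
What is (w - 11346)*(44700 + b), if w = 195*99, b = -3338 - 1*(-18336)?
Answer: 475136382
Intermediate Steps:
b = 14998 (b = -3338 + 18336 = 14998)
w = 19305
(w - 11346)*(44700 + b) = (19305 - 11346)*(44700 + 14998) = 7959*59698 = 475136382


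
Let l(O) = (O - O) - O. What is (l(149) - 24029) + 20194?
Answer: -3984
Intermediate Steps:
l(O) = -O (l(O) = 0 - O = -O)
(l(149) - 24029) + 20194 = (-1*149 - 24029) + 20194 = (-149 - 24029) + 20194 = -24178 + 20194 = -3984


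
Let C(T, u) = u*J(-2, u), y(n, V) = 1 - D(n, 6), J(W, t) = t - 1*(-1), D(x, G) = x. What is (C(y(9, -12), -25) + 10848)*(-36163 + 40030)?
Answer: 44269416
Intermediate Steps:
J(W, t) = 1 + t (J(W, t) = t + 1 = 1 + t)
y(n, V) = 1 - n
C(T, u) = u*(1 + u)
(C(y(9, -12), -25) + 10848)*(-36163 + 40030) = (-25*(1 - 25) + 10848)*(-36163 + 40030) = (-25*(-24) + 10848)*3867 = (600 + 10848)*3867 = 11448*3867 = 44269416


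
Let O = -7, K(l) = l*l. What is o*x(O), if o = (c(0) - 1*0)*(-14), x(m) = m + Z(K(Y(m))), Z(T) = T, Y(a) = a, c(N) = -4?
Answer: 2352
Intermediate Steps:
K(l) = l²
x(m) = m + m²
o = 56 (o = (-4 - 1*0)*(-14) = (-4 + 0)*(-14) = -4*(-14) = 56)
o*x(O) = 56*(-7*(1 - 7)) = 56*(-7*(-6)) = 56*42 = 2352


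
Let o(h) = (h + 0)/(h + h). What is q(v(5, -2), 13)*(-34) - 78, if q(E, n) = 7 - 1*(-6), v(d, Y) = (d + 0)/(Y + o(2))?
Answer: -520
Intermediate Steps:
o(h) = ½ (o(h) = h/((2*h)) = h*(1/(2*h)) = ½)
v(d, Y) = d/(½ + Y) (v(d, Y) = (d + 0)/(Y + ½) = d/(½ + Y))
q(E, n) = 13 (q(E, n) = 7 + 6 = 13)
q(v(5, -2), 13)*(-34) - 78 = 13*(-34) - 78 = -442 - 78 = -520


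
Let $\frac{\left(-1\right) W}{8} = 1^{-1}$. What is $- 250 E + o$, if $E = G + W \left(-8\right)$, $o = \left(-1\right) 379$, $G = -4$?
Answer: $-15379$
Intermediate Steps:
$W = -8$ ($W = - \frac{8}{1} = \left(-8\right) 1 = -8$)
$o = -379$
$E = 60$ ($E = -4 - -64 = -4 + 64 = 60$)
$- 250 E + o = \left(-250\right) 60 - 379 = -15000 - 379 = -15379$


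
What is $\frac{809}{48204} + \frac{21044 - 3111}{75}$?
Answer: $\frac{288167669}{1205100} \approx 239.12$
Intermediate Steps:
$\frac{809}{48204} + \frac{21044 - 3111}{75} = 809 \cdot \frac{1}{48204} + 17933 \cdot \frac{1}{75} = \frac{809}{48204} + \frac{17933}{75} = \frac{288167669}{1205100}$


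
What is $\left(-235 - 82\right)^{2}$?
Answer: $100489$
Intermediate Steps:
$\left(-235 - 82\right)^{2} = \left(-317\right)^{2} = 100489$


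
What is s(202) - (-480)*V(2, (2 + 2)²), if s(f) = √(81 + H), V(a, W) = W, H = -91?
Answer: 7680 + I*√10 ≈ 7680.0 + 3.1623*I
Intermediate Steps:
s(f) = I*√10 (s(f) = √(81 - 91) = √(-10) = I*√10)
s(202) - (-480)*V(2, (2 + 2)²) = I*√10 - (-480)*(2 + 2)² = I*√10 - (-480)*4² = I*√10 - (-480)*16 = I*√10 - 1*(-7680) = I*√10 + 7680 = 7680 + I*√10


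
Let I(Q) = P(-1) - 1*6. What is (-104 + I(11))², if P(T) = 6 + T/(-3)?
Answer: 96721/9 ≈ 10747.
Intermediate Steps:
P(T) = 6 - T/3 (P(T) = 6 + T*(-⅓) = 6 - T/3)
I(Q) = ⅓ (I(Q) = (6 - ⅓*(-1)) - 1*6 = (6 + ⅓) - 6 = 19/3 - 6 = ⅓)
(-104 + I(11))² = (-104 + ⅓)² = (-311/3)² = 96721/9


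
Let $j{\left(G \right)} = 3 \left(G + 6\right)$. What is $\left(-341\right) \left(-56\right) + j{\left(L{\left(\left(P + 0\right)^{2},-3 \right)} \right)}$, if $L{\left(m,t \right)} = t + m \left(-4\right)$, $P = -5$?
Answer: $18805$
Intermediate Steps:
$L{\left(m,t \right)} = t - 4 m$
$j{\left(G \right)} = 18 + 3 G$ ($j{\left(G \right)} = 3 \left(6 + G\right) = 18 + 3 G$)
$\left(-341\right) \left(-56\right) + j{\left(L{\left(\left(P + 0\right)^{2},-3 \right)} \right)} = \left(-341\right) \left(-56\right) + \left(18 + 3 \left(-3 - 4 \left(-5 + 0\right)^{2}\right)\right) = 19096 + \left(18 + 3 \left(-3 - 4 \left(-5\right)^{2}\right)\right) = 19096 + \left(18 + 3 \left(-3 - 100\right)\right) = 19096 + \left(18 + 3 \left(-103\right)\right) = 19096 + \left(18 - 309\right) = 19096 - 291 = 18805$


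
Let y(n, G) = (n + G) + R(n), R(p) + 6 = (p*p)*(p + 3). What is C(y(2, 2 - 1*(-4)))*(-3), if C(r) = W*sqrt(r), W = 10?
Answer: -30*sqrt(22) ≈ -140.71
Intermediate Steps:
R(p) = -6 + p**2*(3 + p) (R(p) = -6 + (p*p)*(p + 3) = -6 + p**2*(3 + p))
y(n, G) = -6 + G + n + n**3 + 3*n**2 (y(n, G) = (n + G) + (-6 + n**3 + 3*n**2) = (G + n) + (-6 + n**3 + 3*n**2) = -6 + G + n + n**3 + 3*n**2)
C(r) = 10*sqrt(r)
C(y(2, 2 - 1*(-4)))*(-3) = (10*sqrt(-6 + (2 - 1*(-4)) + 2 + 2**3 + 3*2**2))*(-3) = (10*sqrt(-6 + (2 + 4) + 2 + 8 + 3*4))*(-3) = (10*sqrt(-6 + 6 + 2 + 8 + 12))*(-3) = (10*sqrt(22))*(-3) = -30*sqrt(22)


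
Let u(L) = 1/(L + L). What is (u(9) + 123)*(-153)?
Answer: -37655/2 ≈ -18828.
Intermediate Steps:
u(L) = 1/(2*L)
(u(9) + 123)*(-153) = ((½)/9 + 123)*(-153) = ((½)*(⅑) + 123)*(-153) = (1/18 + 123)*(-153) = (2215/18)*(-153) = -37655/2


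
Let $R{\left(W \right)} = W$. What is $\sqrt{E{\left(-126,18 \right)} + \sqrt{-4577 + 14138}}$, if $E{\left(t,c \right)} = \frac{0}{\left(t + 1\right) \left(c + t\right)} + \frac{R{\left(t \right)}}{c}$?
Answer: $\sqrt{-7 + \sqrt{9561}} \approx 9.5279$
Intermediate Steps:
$E{\left(t,c \right)} = \frac{t}{c}$ ($E{\left(t,c \right)} = \frac{0}{\left(t + 1\right) \left(c + t\right)} + \frac{t}{c} = \frac{0}{\left(1 + t\right) \left(c + t\right)} + \frac{t}{c} = 0 \frac{1}{\left(1 + t\right) \left(c + t\right)} + \frac{t}{c} = 0 + \frac{t}{c} = \frac{t}{c}$)
$\sqrt{E{\left(-126,18 \right)} + \sqrt{-4577 + 14138}} = \sqrt{- \frac{126}{18} + \sqrt{-4577 + 14138}} = \sqrt{\left(-126\right) \frac{1}{18} + \sqrt{9561}} = \sqrt{-7 + \sqrt{9561}}$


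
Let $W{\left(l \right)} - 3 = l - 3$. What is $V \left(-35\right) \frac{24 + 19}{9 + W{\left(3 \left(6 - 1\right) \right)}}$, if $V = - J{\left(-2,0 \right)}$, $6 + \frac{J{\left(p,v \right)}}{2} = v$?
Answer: $- \frac{1505}{2} \approx -752.5$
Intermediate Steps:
$J{\left(p,v \right)} = -12 + 2 v$
$W{\left(l \right)} = l$ ($W{\left(l \right)} = 3 + \left(l - 3\right) = 3 + \left(-3 + l\right) = l$)
$V = 12$ ($V = - (-12 + 2 \cdot 0) = - (-12 + 0) = \left(-1\right) \left(-12\right) = 12$)
$V \left(-35\right) \frac{24 + 19}{9 + W{\left(3 \left(6 - 1\right) \right)}} = 12 \left(-35\right) \frac{24 + 19}{9 + 3 \left(6 - 1\right)} = - 420 \frac{43}{9 + 3 \cdot 5} = - 420 \frac{43}{9 + 15} = - 420 \cdot \frac{43}{24} = - 420 \cdot 43 \cdot \frac{1}{24} = \left(-420\right) \frac{43}{24} = - \frac{1505}{2}$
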